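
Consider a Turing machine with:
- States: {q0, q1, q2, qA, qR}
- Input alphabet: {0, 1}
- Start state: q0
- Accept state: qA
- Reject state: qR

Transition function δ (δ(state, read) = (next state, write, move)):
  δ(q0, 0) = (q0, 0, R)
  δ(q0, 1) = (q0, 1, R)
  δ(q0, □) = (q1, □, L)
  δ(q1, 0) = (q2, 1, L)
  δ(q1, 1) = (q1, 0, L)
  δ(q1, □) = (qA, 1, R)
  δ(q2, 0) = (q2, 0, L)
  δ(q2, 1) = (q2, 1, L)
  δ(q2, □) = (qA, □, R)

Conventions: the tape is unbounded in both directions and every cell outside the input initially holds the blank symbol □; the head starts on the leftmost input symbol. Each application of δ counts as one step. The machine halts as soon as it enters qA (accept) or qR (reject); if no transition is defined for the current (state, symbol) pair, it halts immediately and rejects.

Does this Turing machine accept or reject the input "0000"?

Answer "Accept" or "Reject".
Step 0: [q0]0000 (head at position 0)
Step 1: δ(q0, 0) = (q0, 0, R)  ⊢  0[q0]000 (head at position 1)
Step 2: δ(q0, 0) = (q0, 0, R)  ⊢  00[q0]00 (head at position 2)
Step 3: δ(q0, 0) = (q0, 0, R)  ⊢  000[q0]0 (head at position 3)
Step 4: δ(q0, 0) = (q0, 0, R)  ⊢  0000[q0]□ (head at position 4)
Step 5: δ(q0, □) = (q1, □, L)  ⊢  000[q1]0□ (head at position 3)
Step 6: δ(q1, 0) = (q2, 1, L)  ⊢  00[q2]01□ (head at position 2)
Step 7: δ(q2, 0) = (q2, 0, L)  ⊢  0[q2]001□ (head at position 1)
Step 8: δ(q2, 0) = (q2, 0, L)  ⊢  [q2]0001□ (head at position 0)
Step 9: δ(q2, 0) = (q2, 0, L)  ⊢  [q2]□0001□ (head at position -1)
Step 10: δ(q2, □) = (qA, □, R)  ⊢  □[qA]0001□ (head at position 0)
The machine is in qA, so it halts and accepts.

Final answer: Accept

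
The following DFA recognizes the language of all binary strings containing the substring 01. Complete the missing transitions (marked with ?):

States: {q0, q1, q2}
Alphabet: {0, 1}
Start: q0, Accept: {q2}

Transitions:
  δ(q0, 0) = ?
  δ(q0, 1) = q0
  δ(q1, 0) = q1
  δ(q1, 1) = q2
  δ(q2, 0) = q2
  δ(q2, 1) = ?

What each state remembers (consistent with the given transitions and accept states):
  q0: 01 not seen yet and the last symbol was not 0
  q1: 01 not seen yet and the last symbol was 0
  q2: the substring 01 has already been seen
Filling in the missing entries:
  δ(q0, 0): in q0 (01 not seen yet and the last symbol was not 0), after reading 0 we have: 01 not seen yet and the last symbol was 0 → q1
  δ(q2, 1): in q2 (the substring 01 has already been seen), after reading 1 we have: the substring 01 has already been seen → q2

Final answer: δ(q0, 0) = q1; δ(q2, 1) = q2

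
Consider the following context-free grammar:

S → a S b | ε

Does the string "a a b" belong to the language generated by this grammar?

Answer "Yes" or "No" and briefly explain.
Every derivation applies S → a S b some number n of times and then S → ε, producing a^n b^n with equally many a's and b's. The string a a b has two a's but only one b, so it cannot be derived.

Final answer: No - no valid derivation exists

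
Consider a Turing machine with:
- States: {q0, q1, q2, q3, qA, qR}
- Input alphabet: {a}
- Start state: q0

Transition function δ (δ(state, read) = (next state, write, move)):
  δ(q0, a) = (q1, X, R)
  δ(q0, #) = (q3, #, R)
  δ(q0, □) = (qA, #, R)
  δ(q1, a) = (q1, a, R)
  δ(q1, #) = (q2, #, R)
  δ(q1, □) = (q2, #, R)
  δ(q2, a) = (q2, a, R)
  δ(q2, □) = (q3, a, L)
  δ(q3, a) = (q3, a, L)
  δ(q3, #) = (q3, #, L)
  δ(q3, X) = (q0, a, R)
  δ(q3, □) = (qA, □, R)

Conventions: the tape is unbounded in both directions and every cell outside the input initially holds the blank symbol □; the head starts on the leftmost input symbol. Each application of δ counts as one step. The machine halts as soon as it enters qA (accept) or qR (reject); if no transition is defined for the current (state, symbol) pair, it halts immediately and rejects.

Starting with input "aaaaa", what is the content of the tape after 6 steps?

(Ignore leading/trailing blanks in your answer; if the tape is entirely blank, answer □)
Step 0: [q0]aaaaa (head at position 0)
Step 1: δ(q0, a) = (q1, X, R)  ⊢  X[q1]aaaa (head at position 1)
Step 2: δ(q1, a) = (q1, a, R)  ⊢  Xa[q1]aaa (head at position 2)
Step 3: δ(q1, a) = (q1, a, R)  ⊢  Xaa[q1]aa (head at position 3)
Step 4: δ(q1, a) = (q1, a, R)  ⊢  Xaaa[q1]a (head at position 4)
Step 5: δ(q1, a) = (q1, a, R)  ⊢  Xaaaa[q1]□ (head at position 5)
Step 6: δ(q1, □) = (q2, #, R)  ⊢  Xaaaa#[q2]□ (head at position 6)
Tape after 6 steps (ignoring surrounding blanks): Xaaaa#

Final answer: Tape: Xaaaa#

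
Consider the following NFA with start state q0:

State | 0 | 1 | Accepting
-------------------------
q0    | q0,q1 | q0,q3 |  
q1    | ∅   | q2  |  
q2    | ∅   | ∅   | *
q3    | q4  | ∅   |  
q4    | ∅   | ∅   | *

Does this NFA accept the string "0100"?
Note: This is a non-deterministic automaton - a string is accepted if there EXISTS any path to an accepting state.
Track the set of states the NFA could be in: start {q0}
Read '0': {q0} → {q0, q1}
Read '1': {q0, q1} → {q0, q2, q3}
Read '0': {q0, q2, q3} → {q0, q1, q4}
Read '0': {q0, q1, q4} → {q0, q1}
Final set {q0, q1} contains no accepting state → rejected.

Final answer: No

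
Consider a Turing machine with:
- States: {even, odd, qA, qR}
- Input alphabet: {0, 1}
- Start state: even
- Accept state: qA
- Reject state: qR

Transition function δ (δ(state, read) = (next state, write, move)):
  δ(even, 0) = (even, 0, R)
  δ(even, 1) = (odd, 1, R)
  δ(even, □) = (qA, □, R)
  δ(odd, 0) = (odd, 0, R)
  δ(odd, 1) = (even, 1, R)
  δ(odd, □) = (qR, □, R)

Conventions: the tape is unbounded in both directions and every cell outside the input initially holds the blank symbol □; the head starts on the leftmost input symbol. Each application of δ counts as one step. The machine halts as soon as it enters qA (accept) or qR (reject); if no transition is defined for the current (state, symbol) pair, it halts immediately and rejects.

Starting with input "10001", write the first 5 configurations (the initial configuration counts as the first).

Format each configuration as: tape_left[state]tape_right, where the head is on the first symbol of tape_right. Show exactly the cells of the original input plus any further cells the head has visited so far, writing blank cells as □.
Step 0: [even]10001 (head at position 0)
Step 1: δ(even, 1) = (odd, 1, R)  ⊢  1[odd]0001 (head at position 1)
Step 2: δ(odd, 0) = (odd, 0, R)  ⊢  10[odd]001 (head at position 2)
Step 3: δ(odd, 0) = (odd, 0, R)  ⊢  100[odd]01 (head at position 3)
Step 4: δ(odd, 0) = (odd, 0, R)  ⊢  1000[odd]1 (head at position 4)

Final answer: [even]10001 ⊢ 1[odd]0001 ⊢ 10[odd]001 ⊢ 100[odd]01 ⊢ 1000[odd]1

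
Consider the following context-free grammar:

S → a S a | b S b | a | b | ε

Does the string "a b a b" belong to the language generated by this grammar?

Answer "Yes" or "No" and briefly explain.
Every production places the same symbol at both ends (or yields a single symbol / ε), so every derived string is a palindrome. a b a b reversed is b a b a ≠ a b a b, so it is not a palindrome and cannot be derived (already the first step fails: the string starts with a but ends with b, so neither S → a S a nor S → b S b fits).

Final answer: No - no valid derivation exists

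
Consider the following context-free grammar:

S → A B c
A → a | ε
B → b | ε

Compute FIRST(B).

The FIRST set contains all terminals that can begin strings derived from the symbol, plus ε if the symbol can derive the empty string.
B → b contributes b; B → ε makes B nullable, contributing ε. FIRST(B) = {b, ε}.

Final answer: {b, ε}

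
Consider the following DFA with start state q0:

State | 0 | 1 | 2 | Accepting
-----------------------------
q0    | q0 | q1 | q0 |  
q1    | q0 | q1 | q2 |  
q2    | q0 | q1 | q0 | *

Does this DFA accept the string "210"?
Start in q0.
Read '2': q0 → q0
Read '1': q0 → q1
Read '0': q1 → q0
Final state q0 is not accepting, so the string is rejected.

Final answer: No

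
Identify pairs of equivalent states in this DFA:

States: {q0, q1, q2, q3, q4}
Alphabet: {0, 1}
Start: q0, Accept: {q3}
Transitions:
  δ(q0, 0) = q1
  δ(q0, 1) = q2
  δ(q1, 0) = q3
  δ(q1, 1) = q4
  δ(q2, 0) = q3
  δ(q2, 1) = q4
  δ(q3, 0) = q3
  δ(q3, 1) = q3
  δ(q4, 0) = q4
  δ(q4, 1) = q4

Using the table-filling algorithm:
Round 0 – mark pairs where exactly one state is accepting: (q0,q3), (q1,q3), (q2,q3), (q3,q4)
Round 1 – newly marked: (q0,q1) [on 0: q1 vs q3, already marked]; (q0,q2) [on 0: q1 vs q3, already marked]; (q1,q4) [on 0: q3 vs q4, already marked]; (q2,q4) [on 0: q3 vs q4, already marked]
Round 2 – newly marked: (q0,q4) [on 0: q1 vs q4, already marked]
No further pairs can be marked.
(q1, q2) unmarked: δ(q1,0)=q3, δ(q2,0)=q3; δ(q1,1)=q4, δ(q2,1)=q4 → equivalent
Equivalent pairs: (q1, q2)

Final answer: Equivalent pairs: (q1, q2)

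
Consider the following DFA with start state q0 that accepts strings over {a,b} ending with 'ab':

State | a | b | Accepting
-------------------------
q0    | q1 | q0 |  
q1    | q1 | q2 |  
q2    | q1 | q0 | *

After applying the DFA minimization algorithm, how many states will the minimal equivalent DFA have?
All 3 states are reachable from q0, so none can be removed as unreachable.
Table-filling: first mark every (accepting, non-accepting) pair as distinguishable (accepting: {q2}; non-accepting: {q0, q1}).
Round 1: (q0, q1) on 'b' go to q0 and q2, already distinguishable → mark.
Every pair of states is distinguishable, so the DFA is already minimal.
Equivalence classes: {q0}, {q1}, {q2} → 3 states.

Final answer: 3 states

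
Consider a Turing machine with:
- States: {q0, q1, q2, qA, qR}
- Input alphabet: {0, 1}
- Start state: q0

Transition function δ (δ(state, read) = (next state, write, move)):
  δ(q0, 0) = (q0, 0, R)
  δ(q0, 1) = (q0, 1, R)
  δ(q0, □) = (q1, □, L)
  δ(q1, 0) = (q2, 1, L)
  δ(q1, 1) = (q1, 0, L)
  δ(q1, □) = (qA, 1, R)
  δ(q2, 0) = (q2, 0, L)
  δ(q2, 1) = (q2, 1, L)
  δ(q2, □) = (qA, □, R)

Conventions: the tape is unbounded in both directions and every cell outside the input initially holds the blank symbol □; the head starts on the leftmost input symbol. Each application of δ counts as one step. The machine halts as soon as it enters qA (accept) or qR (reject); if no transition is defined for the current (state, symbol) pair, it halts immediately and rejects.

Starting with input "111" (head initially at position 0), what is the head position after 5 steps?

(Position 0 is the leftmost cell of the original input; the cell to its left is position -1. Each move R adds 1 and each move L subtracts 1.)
Step 0: [q0]111 (head at position 0)
Step 1: δ(q0, 1) = (q0, 1, R)  ⊢  1[q0]11 (head at position 1)
Step 2: δ(q0, 1) = (q0, 1, R)  ⊢  11[q0]1 (head at position 2)
Step 3: δ(q0, 1) = (q0, 1, R)  ⊢  111[q0]□ (head at position 3)
Step 4: δ(q0, □) = (q1, □, L)  ⊢  11[q1]1□ (head at position 2)
Step 5: δ(q1, 1) = (q1, 0, L)  ⊢  1[q1]10□ (head at position 1)
Head position after 5 steps: 1

Final answer: Position 1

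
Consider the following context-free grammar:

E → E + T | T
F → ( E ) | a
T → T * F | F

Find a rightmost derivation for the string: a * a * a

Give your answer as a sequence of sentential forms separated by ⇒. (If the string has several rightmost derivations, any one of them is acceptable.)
Start with E.
Step 1: the rightmost non-terminal is E; apply E → T:  T
Step 2: the rightmost non-terminal is T; apply T → T * F:  T * F
Step 3: the rightmost non-terminal is F; apply F → a:  T * a
Step 4: the rightmost non-terminal is T; apply T → T * F:  T * F * a
Step 5: the rightmost non-terminal is F; apply F → a:  T * a * a
Step 6: the rightmost non-terminal is T; apply T → F:  F * a * a
Step 7: the rightmost non-terminal is F; apply F → a:  a * a * a

Final answer: E ⇒ T ⇒ T * F ⇒ T * a ⇒ T * F * a ⇒ T * a * a ⇒ F * a * a ⇒ a * a * a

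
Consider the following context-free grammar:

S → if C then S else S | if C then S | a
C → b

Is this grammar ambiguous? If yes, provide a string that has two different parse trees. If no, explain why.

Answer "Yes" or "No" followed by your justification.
The 'dangling else' can attach to either if. Two leftmost derivations of  if b then if b then a else a:
  (1) S ⇒ if C then S else S ⇒ if b then S else S ⇒ if b then if C then S else S ⇒ if b then if b then S else S ⇒ if b then if b then a else S ⇒ if b then if b then a else a   (else belongs to the outer if)
  (2) S ⇒ if C then S ⇒ if b then S ⇒ if b then if C then S else S ⇒ if b then if b then S else S ⇒ if b then if b then a else S ⇒ if b then if b then a else a   (else belongs to the inner if)
Two distinct parse trees for the same string, so the grammar is ambiguous.

Final answer: Yes - the string 'if b then if b then a else a' has two distinct leftmost derivations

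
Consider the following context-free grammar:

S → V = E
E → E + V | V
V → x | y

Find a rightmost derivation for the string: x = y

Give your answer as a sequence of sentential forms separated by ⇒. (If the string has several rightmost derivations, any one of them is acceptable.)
Start with S.
Step 1: the rightmost non-terminal is S; apply S → V = E:  V = E
Step 2: the rightmost non-terminal is E; apply E → V:  V = V
Step 3: the rightmost non-terminal is V; apply V → y:  V = y
Step 4: the rightmost non-terminal is V; apply V → x:  x = y

Final answer: S ⇒ V = E ⇒ V = V ⇒ V = y ⇒ x = y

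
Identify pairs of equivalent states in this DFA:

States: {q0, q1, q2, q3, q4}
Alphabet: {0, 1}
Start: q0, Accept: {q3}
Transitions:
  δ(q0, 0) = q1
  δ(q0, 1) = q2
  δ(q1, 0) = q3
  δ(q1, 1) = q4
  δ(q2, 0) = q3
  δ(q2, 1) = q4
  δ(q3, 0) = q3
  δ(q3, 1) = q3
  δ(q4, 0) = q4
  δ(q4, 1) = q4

Using the table-filling algorithm:
Round 0 – mark pairs where exactly one state is accepting: (q0,q3), (q1,q3), (q2,q3), (q3,q4)
Round 1 – newly marked: (q0,q1) [on 0: q1 vs q3, already marked]; (q0,q2) [on 0: q1 vs q3, already marked]; (q1,q4) [on 0: q3 vs q4, already marked]; (q2,q4) [on 0: q3 vs q4, already marked]
Round 2 – newly marked: (q0,q4) [on 0: q1 vs q4, already marked]
No further pairs can be marked.
(q1, q2) unmarked: δ(q1,0)=q3, δ(q2,0)=q3; δ(q1,1)=q4, δ(q2,1)=q4 → equivalent
Equivalent pairs: (q1, q2)

Final answer: Equivalent pairs: (q1, q2)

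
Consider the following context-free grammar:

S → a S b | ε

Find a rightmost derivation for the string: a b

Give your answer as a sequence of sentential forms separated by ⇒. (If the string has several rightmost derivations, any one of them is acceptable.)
Start with S.
Step 1: the rightmost non-terminal is S; apply S → a S b:  a S b
Step 2: the rightmost non-terminal is S; apply S → ε:  a b

Final answer: S ⇒ a S b ⇒ a b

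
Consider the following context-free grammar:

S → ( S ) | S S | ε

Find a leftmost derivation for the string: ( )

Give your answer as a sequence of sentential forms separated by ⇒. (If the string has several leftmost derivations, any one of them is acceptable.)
Start with S.
Step 1: the leftmost non-terminal is S; apply S → ( S ):  ( S )
Step 2: the leftmost non-terminal is S; apply S → ε:  ( )

Final answer: S ⇒ ( S ) ⇒ ( )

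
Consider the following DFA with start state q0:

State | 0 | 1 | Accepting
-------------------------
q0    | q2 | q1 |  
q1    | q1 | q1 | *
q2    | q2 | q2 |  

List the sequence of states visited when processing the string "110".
q0 → q1 → q1 → q1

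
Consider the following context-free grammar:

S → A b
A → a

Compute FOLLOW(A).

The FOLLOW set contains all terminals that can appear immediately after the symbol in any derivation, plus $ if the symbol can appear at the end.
A occurs only in S → A b, where it is immediately followed by the terminal b. So FOLLOW(A) = {b}.

Final answer: {b}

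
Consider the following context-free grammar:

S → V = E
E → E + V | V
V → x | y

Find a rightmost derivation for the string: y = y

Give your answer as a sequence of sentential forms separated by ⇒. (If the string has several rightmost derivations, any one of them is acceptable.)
Start with S.
Step 1: the rightmost non-terminal is S; apply S → V = E:  V = E
Step 2: the rightmost non-terminal is E; apply E → V:  V = V
Step 3: the rightmost non-terminal is V; apply V → y:  V = y
Step 4: the rightmost non-terminal is V; apply V → y:  y = y

Final answer: S ⇒ V = E ⇒ V = V ⇒ V = y ⇒ y = y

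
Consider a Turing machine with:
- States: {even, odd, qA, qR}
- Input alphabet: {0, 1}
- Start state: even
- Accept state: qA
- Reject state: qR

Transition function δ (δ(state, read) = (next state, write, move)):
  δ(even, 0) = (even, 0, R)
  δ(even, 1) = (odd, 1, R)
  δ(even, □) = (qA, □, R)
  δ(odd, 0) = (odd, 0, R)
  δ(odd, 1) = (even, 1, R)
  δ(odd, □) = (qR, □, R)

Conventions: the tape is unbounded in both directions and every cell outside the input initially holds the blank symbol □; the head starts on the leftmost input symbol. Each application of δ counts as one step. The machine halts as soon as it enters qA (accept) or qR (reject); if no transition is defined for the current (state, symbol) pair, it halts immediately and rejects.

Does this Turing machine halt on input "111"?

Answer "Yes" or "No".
Step 0: [even]111 (head at position 0)
Step 1: δ(even, 1) = (odd, 1, R)  ⊢  1[odd]11 (head at position 1)
Step 2: δ(odd, 1) = (even, 1, R)  ⊢  11[even]1 (head at position 2)
Step 3: δ(even, 1) = (odd, 1, R)  ⊢  111[odd]□ (head at position 3)
Step 4: δ(odd, □) = (qR, □, R)  ⊢  111□[qR]□ (head at position 4)
The machine is in qR, so it halts and rejects.
It halts after 4 steps.

Final answer: Yes - halts after 4 steps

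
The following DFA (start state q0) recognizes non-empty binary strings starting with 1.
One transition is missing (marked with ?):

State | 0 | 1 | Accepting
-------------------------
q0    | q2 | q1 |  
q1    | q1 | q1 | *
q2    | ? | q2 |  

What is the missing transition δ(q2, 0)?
q2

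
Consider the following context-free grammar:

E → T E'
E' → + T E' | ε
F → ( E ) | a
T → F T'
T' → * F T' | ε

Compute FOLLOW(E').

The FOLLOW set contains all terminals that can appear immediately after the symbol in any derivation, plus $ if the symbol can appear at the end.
Useful FIRST sets: FIRST(E') = {+, ε}, FIRST(T') = {*, ε} (both E' and T' are nullable).
FOLLOW(E): E is the start symbol → $; E appears in F → ( E ) followed by ')' → FOLLOW(E) = {), $}.
FOLLOW(E'): E' appears at the right end of E → T E' and of E' → + T E', so FOLLOW(E') ⊇ FOLLOW(E) (the second occurrence adds nothing new). FOLLOW(E') = {), $}.

Final answer: {$, )}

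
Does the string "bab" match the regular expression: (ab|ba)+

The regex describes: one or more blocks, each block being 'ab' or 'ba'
No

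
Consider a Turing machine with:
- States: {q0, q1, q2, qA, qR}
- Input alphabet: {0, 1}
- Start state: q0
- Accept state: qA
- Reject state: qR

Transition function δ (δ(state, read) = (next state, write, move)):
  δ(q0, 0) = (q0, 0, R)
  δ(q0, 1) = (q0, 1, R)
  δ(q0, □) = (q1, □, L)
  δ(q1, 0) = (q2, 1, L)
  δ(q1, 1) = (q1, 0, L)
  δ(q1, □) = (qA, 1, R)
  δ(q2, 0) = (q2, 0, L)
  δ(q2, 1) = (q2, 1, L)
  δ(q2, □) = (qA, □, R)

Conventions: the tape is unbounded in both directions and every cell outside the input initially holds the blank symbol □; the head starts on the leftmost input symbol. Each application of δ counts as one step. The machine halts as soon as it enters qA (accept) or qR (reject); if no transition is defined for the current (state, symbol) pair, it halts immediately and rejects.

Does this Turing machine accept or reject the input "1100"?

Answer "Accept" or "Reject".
Step 0: [q0]1100 (head at position 0)
Step 1: δ(q0, 1) = (q0, 1, R)  ⊢  1[q0]100 (head at position 1)
Step 2: δ(q0, 1) = (q0, 1, R)  ⊢  11[q0]00 (head at position 2)
Step 3: δ(q0, 0) = (q0, 0, R)  ⊢  110[q0]0 (head at position 3)
Step 4: δ(q0, 0) = (q0, 0, R)  ⊢  1100[q0]□ (head at position 4)
Step 5: δ(q0, □) = (q1, □, L)  ⊢  110[q1]0□ (head at position 3)
Step 6: δ(q1, 0) = (q2, 1, L)  ⊢  11[q2]01□ (head at position 2)
Step 7: δ(q2, 0) = (q2, 0, L)  ⊢  1[q2]101□ (head at position 1)
Step 8: δ(q2, 1) = (q2, 1, L)  ⊢  [q2]1101□ (head at position 0)
Step 9: δ(q2, 1) = (q2, 1, L)  ⊢  [q2]□1101□ (head at position -1)
Step 10: δ(q2, □) = (qA, □, R)  ⊢  □[qA]1101□ (head at position 0)
The machine is in qA, so it halts and accepts.

Final answer: Accept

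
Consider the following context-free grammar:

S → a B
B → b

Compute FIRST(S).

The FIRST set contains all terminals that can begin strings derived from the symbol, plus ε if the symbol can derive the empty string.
S has the single production S → a B, whose right-hand side begins with the terminal a. So FIRST(S) = {a}.

Final answer: {a}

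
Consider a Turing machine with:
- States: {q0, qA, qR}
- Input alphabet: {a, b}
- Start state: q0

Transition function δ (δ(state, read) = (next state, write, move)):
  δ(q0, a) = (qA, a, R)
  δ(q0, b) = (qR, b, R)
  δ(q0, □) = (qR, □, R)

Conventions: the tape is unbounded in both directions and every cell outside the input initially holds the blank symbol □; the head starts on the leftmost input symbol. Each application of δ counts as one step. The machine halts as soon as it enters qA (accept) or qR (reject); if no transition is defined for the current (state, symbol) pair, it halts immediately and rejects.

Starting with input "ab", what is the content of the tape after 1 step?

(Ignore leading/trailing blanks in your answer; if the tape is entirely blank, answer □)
Step 0: [q0]ab (head at position 0)
Step 1: δ(q0, a) = (qA, a, R)  ⊢  a[qA]b (head at position 1)
Tape after 1 step (ignoring surrounding blanks): ab

Final answer: Tape: ab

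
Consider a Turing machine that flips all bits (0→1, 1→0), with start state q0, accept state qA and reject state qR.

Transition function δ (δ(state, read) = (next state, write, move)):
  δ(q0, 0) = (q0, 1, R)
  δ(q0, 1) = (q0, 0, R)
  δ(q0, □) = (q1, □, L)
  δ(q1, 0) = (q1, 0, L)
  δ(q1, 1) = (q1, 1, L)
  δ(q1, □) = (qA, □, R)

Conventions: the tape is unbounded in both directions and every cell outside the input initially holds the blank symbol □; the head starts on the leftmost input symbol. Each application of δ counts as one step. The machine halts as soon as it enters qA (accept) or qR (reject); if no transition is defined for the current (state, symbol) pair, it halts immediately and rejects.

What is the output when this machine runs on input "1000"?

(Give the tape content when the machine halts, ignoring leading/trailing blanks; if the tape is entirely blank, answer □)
Step 0: [q0]1000 (head at position 0)
Step 1: δ(q0, 1) = (q0, 0, R)  ⊢  0[q0]000 (head at position 1)
Step 2: δ(q0, 0) = (q0, 1, R)  ⊢  01[q0]00 (head at position 2)
Step 3: δ(q0, 0) = (q0, 1, R)  ⊢  011[q0]0 (head at position 3)
Step 4: δ(q0, 0) = (q0, 1, R)  ⊢  0111[q0]□ (head at position 4)
Step 5: δ(q0, □) = (q1, □, L)  ⊢  011[q1]1□ (head at position 3)
Step 6: δ(q1, 1) = (q1, 1, L)  ⊢  01[q1]11□ (head at position 2)
Step 7: δ(q1, 1) = (q1, 1, L)  ⊢  0[q1]111□ (head at position 1)
Step 8: δ(q1, 1) = (q1, 1, L)  ⊢  [q1]0111□ (head at position 0)
Step 9: δ(q1, 0) = (q1, 0, L)  ⊢  [q1]□0111□ (head at position -1)
Step 10: δ(q1, □) = (qA, □, R)  ⊢  □[qA]0111□ (head at position 0)
The machine is in qA, so it halts and accepts.
Tape content when halted (ignoring surrounding blanks): 0111

Final answer: Output: 0111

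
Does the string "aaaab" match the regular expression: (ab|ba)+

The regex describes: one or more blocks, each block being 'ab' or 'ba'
No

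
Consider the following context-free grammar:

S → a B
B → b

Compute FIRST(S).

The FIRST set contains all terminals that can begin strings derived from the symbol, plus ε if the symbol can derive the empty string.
S has the single production S → a B, whose right-hand side begins with the terminal a. So FIRST(S) = {a}.

Final answer: {a}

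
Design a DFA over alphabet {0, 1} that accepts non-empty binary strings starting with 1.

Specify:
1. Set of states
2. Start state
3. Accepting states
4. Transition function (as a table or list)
One valid DFA (any DFA recognizing the same language is acceptable):
States: {q0, q1, q2}
Start: q0
Accepting: {q1}
Transitions (accepting states marked with *):
State | 0 | 1 | Accepting
-------------------------
q0    | q2 | q1 |  
q1    | q1 | q1 | *
q2    | q2 | q2 |  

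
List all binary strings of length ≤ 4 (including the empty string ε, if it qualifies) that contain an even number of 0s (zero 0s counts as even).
Checking every binary string of length 0 to 4:
  Length 0: accepted: ε | rejected: (none)
  Length 1: accepted: 1 | rejected: 0
  Length 2: accepted: 00, 11 | rejected: 01, 10
  Length 3: accepted: 001, 010, 100, 111 | rejected: 000, 011, 101, 110
  Length 4: accepted: 0000, 0011, 0101, 0110, 1001, 1010, 1100, 1111 | rejected: 0001, 0010, 0100, 0111, 1000, 1011, 1101, 1110
Total: 16 string(s).

Final answer: ε, 1, 00, 11, 001, 010, 100, 111, 0000, 0011, 0101, 0110, 1001, 1010, 1100, 1111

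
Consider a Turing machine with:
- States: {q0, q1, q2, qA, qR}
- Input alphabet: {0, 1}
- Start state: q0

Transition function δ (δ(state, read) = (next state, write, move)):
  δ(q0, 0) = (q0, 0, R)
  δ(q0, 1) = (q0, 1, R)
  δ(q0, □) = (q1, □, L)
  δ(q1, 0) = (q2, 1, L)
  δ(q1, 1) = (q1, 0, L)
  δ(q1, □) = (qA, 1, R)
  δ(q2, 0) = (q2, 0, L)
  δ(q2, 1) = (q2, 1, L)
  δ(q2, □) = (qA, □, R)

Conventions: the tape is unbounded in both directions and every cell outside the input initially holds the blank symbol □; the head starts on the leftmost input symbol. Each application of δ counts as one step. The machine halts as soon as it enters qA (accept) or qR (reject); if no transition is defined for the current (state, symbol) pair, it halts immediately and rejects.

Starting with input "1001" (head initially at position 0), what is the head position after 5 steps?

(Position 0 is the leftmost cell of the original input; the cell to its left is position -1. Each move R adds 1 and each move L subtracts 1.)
Step 0: [q0]1001 (head at position 0)
Step 1: δ(q0, 1) = (q0, 1, R)  ⊢  1[q0]001 (head at position 1)
Step 2: δ(q0, 0) = (q0, 0, R)  ⊢  10[q0]01 (head at position 2)
Step 3: δ(q0, 0) = (q0, 0, R)  ⊢  100[q0]1 (head at position 3)
Step 4: δ(q0, 1) = (q0, 1, R)  ⊢  1001[q0]□ (head at position 4)
Step 5: δ(q0, □) = (q1, □, L)  ⊢  100[q1]1□ (head at position 3)
Head position after 5 steps: 3

Final answer: Position 3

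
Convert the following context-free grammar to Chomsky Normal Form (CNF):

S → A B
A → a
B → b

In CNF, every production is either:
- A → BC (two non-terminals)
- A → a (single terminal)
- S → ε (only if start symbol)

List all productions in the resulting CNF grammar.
The grammar has no ε-productions or unit productions to eliminate.
S → A B is already in CNF (two non-terminals) – keep it.
A → a is already in CNF (single terminal) – keep it.
B → b is already in CNF (single terminal) – keep it.
Resulting CNF grammar (3 productions): A → a; B → b; S → A B

Final answer: A → a; B → b; S → A B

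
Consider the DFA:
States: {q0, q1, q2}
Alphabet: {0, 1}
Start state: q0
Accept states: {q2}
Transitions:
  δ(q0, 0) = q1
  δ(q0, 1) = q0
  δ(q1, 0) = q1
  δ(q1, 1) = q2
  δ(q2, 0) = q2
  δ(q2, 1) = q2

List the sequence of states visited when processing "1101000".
Starting at q0
Read '1': q0 -> q0
Read '1': q0 -> q0
Read '0': q0 -> q1
Read '1': q1 -> q2
Read '0': q2 -> q2
Read '0': q2 -> q2
Read '0': q2 -> q2

Final answer: q0 -> q0 -> q0 -> q1 -> q2 -> q2 -> q2 -> q2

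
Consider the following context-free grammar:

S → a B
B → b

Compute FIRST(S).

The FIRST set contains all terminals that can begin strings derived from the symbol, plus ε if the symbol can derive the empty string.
S has the single production S → a B, whose right-hand side begins with the terminal a. So FIRST(S) = {a}.

Final answer: {a}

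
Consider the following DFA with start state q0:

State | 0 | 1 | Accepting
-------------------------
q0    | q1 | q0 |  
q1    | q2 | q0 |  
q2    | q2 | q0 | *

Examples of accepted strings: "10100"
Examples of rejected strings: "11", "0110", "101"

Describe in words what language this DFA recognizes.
binary strings ending with '00'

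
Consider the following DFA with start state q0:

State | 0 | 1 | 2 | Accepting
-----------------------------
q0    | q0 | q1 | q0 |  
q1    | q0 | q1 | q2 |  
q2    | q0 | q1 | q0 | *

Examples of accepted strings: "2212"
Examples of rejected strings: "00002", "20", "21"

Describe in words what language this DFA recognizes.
strings over {0,1,2} ending with '12'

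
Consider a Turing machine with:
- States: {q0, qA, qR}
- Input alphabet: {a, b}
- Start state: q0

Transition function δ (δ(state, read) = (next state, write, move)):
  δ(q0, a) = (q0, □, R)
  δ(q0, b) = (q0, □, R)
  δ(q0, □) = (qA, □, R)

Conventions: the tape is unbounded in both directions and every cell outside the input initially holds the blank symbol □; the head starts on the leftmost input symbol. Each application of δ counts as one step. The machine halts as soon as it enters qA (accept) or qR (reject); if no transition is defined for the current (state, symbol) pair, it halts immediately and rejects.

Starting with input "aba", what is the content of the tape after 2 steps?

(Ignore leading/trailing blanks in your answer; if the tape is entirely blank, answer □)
Step 0: [q0]aba (head at position 0)
Step 1: δ(q0, a) = (q0, □, R)  ⊢  □[q0]ba (head at position 1)
Step 2: δ(q0, b) = (q0, □, R)  ⊢  □□[q0]a (head at position 2)
Tape after 2 steps (ignoring surrounding blanks): a

Final answer: Tape: a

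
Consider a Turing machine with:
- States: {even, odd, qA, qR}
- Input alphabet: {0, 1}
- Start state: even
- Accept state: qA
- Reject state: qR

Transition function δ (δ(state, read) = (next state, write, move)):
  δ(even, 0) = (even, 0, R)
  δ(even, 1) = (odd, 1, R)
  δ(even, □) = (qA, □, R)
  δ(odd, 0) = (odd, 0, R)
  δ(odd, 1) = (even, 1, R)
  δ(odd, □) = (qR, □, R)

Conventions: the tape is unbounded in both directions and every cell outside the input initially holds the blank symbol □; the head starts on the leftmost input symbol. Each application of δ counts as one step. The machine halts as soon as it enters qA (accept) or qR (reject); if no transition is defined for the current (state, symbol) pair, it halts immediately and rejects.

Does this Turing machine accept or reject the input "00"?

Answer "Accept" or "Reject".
Step 0: [even]00 (head at position 0)
Step 1: δ(even, 0) = (even, 0, R)  ⊢  0[even]0 (head at position 1)
Step 2: δ(even, 0) = (even, 0, R)  ⊢  00[even]□ (head at position 2)
Step 3: δ(even, □) = (qA, □, R)  ⊢  00□[qA]□ (head at position 3)
The machine is in qA, so it halts and accepts.

Final answer: Accept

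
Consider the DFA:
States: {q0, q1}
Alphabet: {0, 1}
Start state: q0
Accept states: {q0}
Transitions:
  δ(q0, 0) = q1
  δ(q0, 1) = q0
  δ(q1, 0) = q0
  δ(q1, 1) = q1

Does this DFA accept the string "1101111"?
Processing string "1101111":
  q0 --1--> q0
  q0 --1--> q0
  q0 --0--> q1
  q1 --1--> q1
  q1 --1--> q1
  q1 --1--> q1
  q1 --1--> q1
Final state: q1
Accept states: {q0}
q1 is not an accept state, so the string is rejected.

Final answer: No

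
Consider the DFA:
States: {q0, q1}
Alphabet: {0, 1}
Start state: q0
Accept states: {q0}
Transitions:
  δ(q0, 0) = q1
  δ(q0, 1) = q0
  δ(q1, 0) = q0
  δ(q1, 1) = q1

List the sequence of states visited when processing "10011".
Starting at q0
Read '1': q0 -> q0
Read '0': q0 -> q1
Read '0': q1 -> q0
Read '1': q0 -> q0
Read '1': q0 -> q0

Final answer: q0 -> q0 -> q1 -> q0 -> q0 -> q0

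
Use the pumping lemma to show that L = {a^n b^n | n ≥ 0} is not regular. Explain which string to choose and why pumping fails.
Language: L = {a^n b^n | n ≥ 0} (equal numbers of a's followed by b's)
Step 1: Assume for contradiction that L is regular, with pumping length p.
Step 2: Choose s = a^p b^p. Then s ∈ L (it has p a's followed by p b's) and |s| ≥ p.
Step 3: Consider any decomposition s = xyz with |xy| ≤ p and |y| > 0. Since |xy| ≤ p and the first p symbols of s are all a's, y = a^k for some k with 1 ≤ k ≤ p.
Step 4: Pumping up (i = 2): xy²z = a^(p+k) b^p, which has more a's than b's, so xy²z ∉ L.
This contradicts the pumping lemma, so L is not regular.

Final answer: Choose s = a^p b^p. Since |xy| ≤ p, y = a^k with k ≥ 1. Then xy²z = a^(p+k) b^p ∉ L.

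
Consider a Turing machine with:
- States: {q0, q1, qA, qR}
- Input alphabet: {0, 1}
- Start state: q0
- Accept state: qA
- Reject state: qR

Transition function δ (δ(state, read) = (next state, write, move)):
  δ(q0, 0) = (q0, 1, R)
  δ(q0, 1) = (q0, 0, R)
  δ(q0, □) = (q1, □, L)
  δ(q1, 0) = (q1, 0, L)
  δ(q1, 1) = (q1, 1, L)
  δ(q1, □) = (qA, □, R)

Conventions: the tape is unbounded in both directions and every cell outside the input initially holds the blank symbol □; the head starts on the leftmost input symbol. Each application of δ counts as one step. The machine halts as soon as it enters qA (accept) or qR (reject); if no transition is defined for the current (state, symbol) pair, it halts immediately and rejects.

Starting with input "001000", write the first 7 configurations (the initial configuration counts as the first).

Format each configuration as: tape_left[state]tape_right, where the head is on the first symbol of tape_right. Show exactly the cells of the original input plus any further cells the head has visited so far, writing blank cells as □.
Step 0: [q0]001000 (head at position 0)
Step 1: δ(q0, 0) = (q0, 1, R)  ⊢  1[q0]01000 (head at position 1)
Step 2: δ(q0, 0) = (q0, 1, R)  ⊢  11[q0]1000 (head at position 2)
Step 3: δ(q0, 1) = (q0, 0, R)  ⊢  110[q0]000 (head at position 3)
Step 4: δ(q0, 0) = (q0, 1, R)  ⊢  1101[q0]00 (head at position 4)
Step 5: δ(q0, 0) = (q0, 1, R)  ⊢  11011[q0]0 (head at position 5)
Step 6: δ(q0, 0) = (q0, 1, R)  ⊢  110111[q0]□ (head at position 6)

Final answer: [q0]001000 ⊢ 1[q0]01000 ⊢ 11[q0]1000 ⊢ 110[q0]000 ⊢ 1101[q0]00 ⊢ 11011[q0]0 ⊢ 110111[q0]□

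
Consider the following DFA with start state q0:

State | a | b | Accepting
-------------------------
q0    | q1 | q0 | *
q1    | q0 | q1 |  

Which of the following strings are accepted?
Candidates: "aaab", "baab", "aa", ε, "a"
"aaab": q0 → q1 → q0 → q1 → q1; q1 is not accepting → rejected
"baab": q0 → q0 → q1 → q0 → q0; q0 is accepting → accepted
"aa": q0 → q1 → q0; q0 is accepting → accepted
ε: q0; q0 is accepting → accepted
"a": q0 → q1; q1 is not accepting → rejected

Final answer: "baab", "aa", ε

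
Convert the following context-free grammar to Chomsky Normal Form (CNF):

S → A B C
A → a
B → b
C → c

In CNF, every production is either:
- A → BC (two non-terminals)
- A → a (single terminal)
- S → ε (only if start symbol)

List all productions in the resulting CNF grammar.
The grammar has no ε-productions or unit productions to eliminate.
A → a is already in CNF (single terminal) – keep it.
B → b is already in CNF (single terminal) – keep it.
C → c is already in CNF (single terminal) – keep it.
S → A B C has 3 symbols on the right: break it into binary productions S → A X0, X0 → B C.
Resulting CNF grammar (5 productions): A → a; B → b; C → c; S → A X0; X0 → B C

Final answer: A → a; B → b; C → c; S → A X0; X0 → B C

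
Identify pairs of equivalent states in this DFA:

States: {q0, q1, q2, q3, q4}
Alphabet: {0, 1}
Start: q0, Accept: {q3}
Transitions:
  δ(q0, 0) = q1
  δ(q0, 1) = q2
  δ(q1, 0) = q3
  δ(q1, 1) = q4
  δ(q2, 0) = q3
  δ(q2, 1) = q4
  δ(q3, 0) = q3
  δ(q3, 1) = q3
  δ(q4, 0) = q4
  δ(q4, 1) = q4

Using the table-filling algorithm:
Round 0 – mark pairs where exactly one state is accepting: (q0,q3), (q1,q3), (q2,q3), (q3,q4)
Round 1 – newly marked: (q0,q1) [on 0: q1 vs q3, already marked]; (q0,q2) [on 0: q1 vs q3, already marked]; (q1,q4) [on 0: q3 vs q4, already marked]; (q2,q4) [on 0: q3 vs q4, already marked]
Round 2 – newly marked: (q0,q4) [on 0: q1 vs q4, already marked]
No further pairs can be marked.
(q1, q2) unmarked: δ(q1,0)=q3, δ(q2,0)=q3; δ(q1,1)=q4, δ(q2,1)=q4 → equivalent
Equivalent pairs: (q1, q2)

Final answer: Equivalent pairs: (q1, q2)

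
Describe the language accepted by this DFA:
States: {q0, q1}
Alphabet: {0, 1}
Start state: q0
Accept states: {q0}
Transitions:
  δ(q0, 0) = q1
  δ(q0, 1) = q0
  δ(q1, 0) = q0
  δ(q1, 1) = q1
Analyzing the DFA structure:
Start state: q0
Accept states: {q0}
Interpreting what each state remembers (checking against the transitions):
  q0: an even number of 0s has been read so far
  q1: an odd number of 0s has been read so far
  δ(q0, 0): in q0 (an even number of 0s has been read so far), after reading 0 we have: an odd number of 0s has been read so far → q1
  δ(q0, 1): in q0 (an even number of 0s has been read so far), after reading 1 we have: an even number of 0s has been read so far → q0
  δ(q1, 0): in q1 (an odd number of 0s has been read so far), after reading 0 we have: an even number of 0s has been read so far → q0
  δ(q1, 1): in q1 (an odd number of 0s has been read so far), after reading 1 we have: an odd number of 0s has been read so far → q1
A string is accepted iff it ends in {q0}, i.e. an even number of 0s has been read so far.
Language: All binary strings with an even number of 0s

Final answer: All binary strings with an even number of 0s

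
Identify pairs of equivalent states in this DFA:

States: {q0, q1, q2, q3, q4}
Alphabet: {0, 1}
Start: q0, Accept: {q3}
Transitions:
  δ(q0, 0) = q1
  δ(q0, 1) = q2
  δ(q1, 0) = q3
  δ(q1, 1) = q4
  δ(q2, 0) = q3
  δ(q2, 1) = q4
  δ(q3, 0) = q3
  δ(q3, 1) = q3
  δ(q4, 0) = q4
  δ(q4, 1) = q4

Using the table-filling algorithm:
Round 0 – mark pairs where exactly one state is accepting: (q0,q3), (q1,q3), (q2,q3), (q3,q4)
Round 1 – newly marked: (q0,q1) [on 0: q1 vs q3, already marked]; (q0,q2) [on 0: q1 vs q3, already marked]; (q1,q4) [on 0: q3 vs q4, already marked]; (q2,q4) [on 0: q3 vs q4, already marked]
Round 2 – newly marked: (q0,q4) [on 0: q1 vs q4, already marked]
No further pairs can be marked.
(q1, q2) unmarked: δ(q1,0)=q3, δ(q2,0)=q3; δ(q1,1)=q4, δ(q2,1)=q4 → equivalent
Equivalent pairs: (q1, q2)

Final answer: Equivalent pairs: (q1, q2)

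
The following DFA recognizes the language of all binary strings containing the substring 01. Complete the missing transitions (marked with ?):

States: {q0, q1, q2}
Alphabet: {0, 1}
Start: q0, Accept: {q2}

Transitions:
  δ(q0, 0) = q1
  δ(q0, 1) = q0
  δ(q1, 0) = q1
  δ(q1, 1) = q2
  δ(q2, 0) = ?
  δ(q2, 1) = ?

What each state remembers (consistent with the given transitions and accept states):
  q0: 01 not seen yet and the last symbol was not 0
  q1: 01 not seen yet and the last symbol was 0
  q2: the substring 01 has already been seen
Filling in the missing entries:
  δ(q2, 0): in q2 (the substring 01 has already been seen), after reading 0 we have: the substring 01 has already been seen → q2
  δ(q2, 1): in q2 (the substring 01 has already been seen), after reading 1 we have: the substring 01 has already been seen → q2

Final answer: δ(q2, 0) = q2; δ(q2, 1) = q2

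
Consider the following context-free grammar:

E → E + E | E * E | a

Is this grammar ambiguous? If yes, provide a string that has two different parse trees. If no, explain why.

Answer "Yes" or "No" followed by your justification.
Two different leftmost derivations of a + a * a:
  (1) E ⇒ E + E ⇒ a + E ⇒ a + E * E ⇒ a + a * E ⇒ a + a * a   (tree groups a + (a * a))
  (2) E ⇒ E * E ⇒ E + E * E ⇒ a + E * E ⇒ a + a * E ⇒ a + a * a   (tree groups (a + a) * a)
Two distinct leftmost derivations = two distinct parse trees, so the grammar is ambiguous.

Final answer: Yes - the string 'a + a * a' has two distinct leftmost derivations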